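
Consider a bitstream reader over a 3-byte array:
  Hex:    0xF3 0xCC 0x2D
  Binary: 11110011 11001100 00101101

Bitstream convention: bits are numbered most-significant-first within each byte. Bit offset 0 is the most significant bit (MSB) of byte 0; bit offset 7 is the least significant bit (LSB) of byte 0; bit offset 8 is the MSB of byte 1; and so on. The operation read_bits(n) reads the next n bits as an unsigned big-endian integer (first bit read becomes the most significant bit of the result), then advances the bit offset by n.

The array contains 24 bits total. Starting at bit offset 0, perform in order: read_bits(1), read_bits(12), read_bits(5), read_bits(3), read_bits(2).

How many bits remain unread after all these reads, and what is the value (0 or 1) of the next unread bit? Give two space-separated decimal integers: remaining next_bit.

Answer: 1 1

Derivation:
Read 1: bits[0:1] width=1 -> value=1 (bin 1); offset now 1 = byte 0 bit 1; 23 bits remain
Read 2: bits[1:13] width=12 -> value=3705 (bin 111001111001); offset now 13 = byte 1 bit 5; 11 bits remain
Read 3: bits[13:18] width=5 -> value=16 (bin 10000); offset now 18 = byte 2 bit 2; 6 bits remain
Read 4: bits[18:21] width=3 -> value=5 (bin 101); offset now 21 = byte 2 bit 5; 3 bits remain
Read 5: bits[21:23] width=2 -> value=2 (bin 10); offset now 23 = byte 2 bit 7; 1 bits remain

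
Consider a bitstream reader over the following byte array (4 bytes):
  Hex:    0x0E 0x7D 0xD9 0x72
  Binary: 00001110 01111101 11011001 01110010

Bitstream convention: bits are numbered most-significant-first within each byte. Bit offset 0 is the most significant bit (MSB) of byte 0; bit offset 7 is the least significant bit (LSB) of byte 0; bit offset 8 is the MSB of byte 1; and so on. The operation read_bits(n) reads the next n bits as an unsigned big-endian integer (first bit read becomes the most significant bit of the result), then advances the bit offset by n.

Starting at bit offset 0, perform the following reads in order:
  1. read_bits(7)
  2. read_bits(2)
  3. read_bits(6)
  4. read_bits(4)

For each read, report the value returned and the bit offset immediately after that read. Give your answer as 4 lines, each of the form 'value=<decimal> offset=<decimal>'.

Answer: value=7 offset=7
value=0 offset=9
value=62 offset=15
value=14 offset=19

Derivation:
Read 1: bits[0:7] width=7 -> value=7 (bin 0000111); offset now 7 = byte 0 bit 7; 25 bits remain
Read 2: bits[7:9] width=2 -> value=0 (bin 00); offset now 9 = byte 1 bit 1; 23 bits remain
Read 3: bits[9:15] width=6 -> value=62 (bin 111110); offset now 15 = byte 1 bit 7; 17 bits remain
Read 4: bits[15:19] width=4 -> value=14 (bin 1110); offset now 19 = byte 2 bit 3; 13 bits remain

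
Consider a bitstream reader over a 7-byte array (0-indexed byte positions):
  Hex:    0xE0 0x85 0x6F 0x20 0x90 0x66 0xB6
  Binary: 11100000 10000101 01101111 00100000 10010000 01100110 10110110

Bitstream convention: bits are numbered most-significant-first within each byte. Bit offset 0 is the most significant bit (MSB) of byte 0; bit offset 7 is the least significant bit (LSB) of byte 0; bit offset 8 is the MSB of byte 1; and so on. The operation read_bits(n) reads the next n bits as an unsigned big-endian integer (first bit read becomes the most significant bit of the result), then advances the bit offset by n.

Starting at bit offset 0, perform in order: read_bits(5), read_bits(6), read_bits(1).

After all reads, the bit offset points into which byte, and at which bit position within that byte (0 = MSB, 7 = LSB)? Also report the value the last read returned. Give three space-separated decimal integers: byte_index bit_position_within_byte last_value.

Read 1: bits[0:5] width=5 -> value=28 (bin 11100); offset now 5 = byte 0 bit 5; 51 bits remain
Read 2: bits[5:11] width=6 -> value=4 (bin 000100); offset now 11 = byte 1 bit 3; 45 bits remain
Read 3: bits[11:12] width=1 -> value=0 (bin 0); offset now 12 = byte 1 bit 4; 44 bits remain

Answer: 1 4 0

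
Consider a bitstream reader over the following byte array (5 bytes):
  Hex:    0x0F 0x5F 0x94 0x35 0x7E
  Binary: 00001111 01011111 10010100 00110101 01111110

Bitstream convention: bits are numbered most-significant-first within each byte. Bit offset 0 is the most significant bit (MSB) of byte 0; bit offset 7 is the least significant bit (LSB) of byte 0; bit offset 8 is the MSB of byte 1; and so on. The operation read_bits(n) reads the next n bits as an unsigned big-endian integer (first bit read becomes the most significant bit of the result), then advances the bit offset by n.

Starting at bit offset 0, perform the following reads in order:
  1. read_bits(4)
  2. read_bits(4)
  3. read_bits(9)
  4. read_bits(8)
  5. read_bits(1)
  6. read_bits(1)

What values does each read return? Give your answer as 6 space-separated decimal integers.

Read 1: bits[0:4] width=4 -> value=0 (bin 0000); offset now 4 = byte 0 bit 4; 36 bits remain
Read 2: bits[4:8] width=4 -> value=15 (bin 1111); offset now 8 = byte 1 bit 0; 32 bits remain
Read 3: bits[8:17] width=9 -> value=191 (bin 010111111); offset now 17 = byte 2 bit 1; 23 bits remain
Read 4: bits[17:25] width=8 -> value=40 (bin 00101000); offset now 25 = byte 3 bit 1; 15 bits remain
Read 5: bits[25:26] width=1 -> value=0 (bin 0); offset now 26 = byte 3 bit 2; 14 bits remain
Read 6: bits[26:27] width=1 -> value=1 (bin 1); offset now 27 = byte 3 bit 3; 13 bits remain

Answer: 0 15 191 40 0 1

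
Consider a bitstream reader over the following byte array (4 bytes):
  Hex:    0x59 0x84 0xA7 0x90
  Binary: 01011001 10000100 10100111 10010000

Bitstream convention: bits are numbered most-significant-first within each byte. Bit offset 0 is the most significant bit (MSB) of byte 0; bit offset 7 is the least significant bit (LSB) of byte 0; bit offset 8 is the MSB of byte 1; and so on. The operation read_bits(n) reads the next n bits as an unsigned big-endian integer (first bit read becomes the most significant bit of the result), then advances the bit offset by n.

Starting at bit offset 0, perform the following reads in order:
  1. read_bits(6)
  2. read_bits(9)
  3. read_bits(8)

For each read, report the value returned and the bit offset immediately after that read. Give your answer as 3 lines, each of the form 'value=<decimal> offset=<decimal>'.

Read 1: bits[0:6] width=6 -> value=22 (bin 010110); offset now 6 = byte 0 bit 6; 26 bits remain
Read 2: bits[6:15] width=9 -> value=194 (bin 011000010); offset now 15 = byte 1 bit 7; 17 bits remain
Read 3: bits[15:23] width=8 -> value=83 (bin 01010011); offset now 23 = byte 2 bit 7; 9 bits remain

Answer: value=22 offset=6
value=194 offset=15
value=83 offset=23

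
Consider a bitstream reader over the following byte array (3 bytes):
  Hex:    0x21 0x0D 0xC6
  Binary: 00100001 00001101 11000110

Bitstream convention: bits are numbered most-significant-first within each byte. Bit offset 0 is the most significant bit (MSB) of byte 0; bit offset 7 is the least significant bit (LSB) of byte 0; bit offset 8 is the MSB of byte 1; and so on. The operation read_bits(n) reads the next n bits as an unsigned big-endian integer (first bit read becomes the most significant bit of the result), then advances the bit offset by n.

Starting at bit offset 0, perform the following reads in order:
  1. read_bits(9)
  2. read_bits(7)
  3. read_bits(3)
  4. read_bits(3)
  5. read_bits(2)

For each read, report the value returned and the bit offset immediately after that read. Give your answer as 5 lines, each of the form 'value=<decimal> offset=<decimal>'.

Answer: value=66 offset=9
value=13 offset=16
value=6 offset=19
value=1 offset=22
value=2 offset=24

Derivation:
Read 1: bits[0:9] width=9 -> value=66 (bin 001000010); offset now 9 = byte 1 bit 1; 15 bits remain
Read 2: bits[9:16] width=7 -> value=13 (bin 0001101); offset now 16 = byte 2 bit 0; 8 bits remain
Read 3: bits[16:19] width=3 -> value=6 (bin 110); offset now 19 = byte 2 bit 3; 5 bits remain
Read 4: bits[19:22] width=3 -> value=1 (bin 001); offset now 22 = byte 2 bit 6; 2 bits remain
Read 5: bits[22:24] width=2 -> value=2 (bin 10); offset now 24 = byte 3 bit 0; 0 bits remain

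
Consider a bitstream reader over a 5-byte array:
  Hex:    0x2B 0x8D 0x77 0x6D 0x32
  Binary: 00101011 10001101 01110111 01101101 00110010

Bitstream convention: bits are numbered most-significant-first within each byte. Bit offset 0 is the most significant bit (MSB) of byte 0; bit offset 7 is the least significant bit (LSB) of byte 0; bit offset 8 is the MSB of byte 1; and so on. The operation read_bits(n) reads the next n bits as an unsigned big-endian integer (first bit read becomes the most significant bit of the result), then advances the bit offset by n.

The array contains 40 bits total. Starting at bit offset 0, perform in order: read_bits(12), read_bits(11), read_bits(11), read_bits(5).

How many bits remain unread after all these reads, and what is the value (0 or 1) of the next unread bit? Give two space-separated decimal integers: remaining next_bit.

Read 1: bits[0:12] width=12 -> value=696 (bin 001010111000); offset now 12 = byte 1 bit 4; 28 bits remain
Read 2: bits[12:23] width=11 -> value=1723 (bin 11010111011); offset now 23 = byte 2 bit 7; 17 bits remain
Read 3: bits[23:34] width=11 -> value=1460 (bin 10110110100); offset now 34 = byte 4 bit 2; 6 bits remain
Read 4: bits[34:39] width=5 -> value=25 (bin 11001); offset now 39 = byte 4 bit 7; 1 bits remain

Answer: 1 0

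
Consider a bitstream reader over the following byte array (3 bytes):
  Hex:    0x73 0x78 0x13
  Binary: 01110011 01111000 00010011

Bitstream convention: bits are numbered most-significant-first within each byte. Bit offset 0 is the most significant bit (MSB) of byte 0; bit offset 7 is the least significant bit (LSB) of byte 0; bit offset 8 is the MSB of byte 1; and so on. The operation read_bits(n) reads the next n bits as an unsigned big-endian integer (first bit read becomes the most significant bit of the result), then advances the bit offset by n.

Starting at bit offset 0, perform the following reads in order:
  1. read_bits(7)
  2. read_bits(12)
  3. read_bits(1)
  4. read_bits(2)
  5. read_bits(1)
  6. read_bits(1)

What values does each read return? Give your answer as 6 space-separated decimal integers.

Answer: 57 3008 1 0 1 1

Derivation:
Read 1: bits[0:7] width=7 -> value=57 (bin 0111001); offset now 7 = byte 0 bit 7; 17 bits remain
Read 2: bits[7:19] width=12 -> value=3008 (bin 101111000000); offset now 19 = byte 2 bit 3; 5 bits remain
Read 3: bits[19:20] width=1 -> value=1 (bin 1); offset now 20 = byte 2 bit 4; 4 bits remain
Read 4: bits[20:22] width=2 -> value=0 (bin 00); offset now 22 = byte 2 bit 6; 2 bits remain
Read 5: bits[22:23] width=1 -> value=1 (bin 1); offset now 23 = byte 2 bit 7; 1 bits remain
Read 6: bits[23:24] width=1 -> value=1 (bin 1); offset now 24 = byte 3 bit 0; 0 bits remain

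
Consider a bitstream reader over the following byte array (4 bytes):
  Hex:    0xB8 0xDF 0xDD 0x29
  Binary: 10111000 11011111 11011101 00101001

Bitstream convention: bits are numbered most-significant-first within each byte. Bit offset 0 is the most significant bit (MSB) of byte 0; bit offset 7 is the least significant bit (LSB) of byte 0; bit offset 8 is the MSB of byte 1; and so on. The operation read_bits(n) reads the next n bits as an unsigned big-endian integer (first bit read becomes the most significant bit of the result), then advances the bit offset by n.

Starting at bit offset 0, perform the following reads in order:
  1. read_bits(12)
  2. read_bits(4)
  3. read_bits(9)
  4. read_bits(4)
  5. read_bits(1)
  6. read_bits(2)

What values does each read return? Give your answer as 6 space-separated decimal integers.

Read 1: bits[0:12] width=12 -> value=2957 (bin 101110001101); offset now 12 = byte 1 bit 4; 20 bits remain
Read 2: bits[12:16] width=4 -> value=15 (bin 1111); offset now 16 = byte 2 bit 0; 16 bits remain
Read 3: bits[16:25] width=9 -> value=442 (bin 110111010); offset now 25 = byte 3 bit 1; 7 bits remain
Read 4: bits[25:29] width=4 -> value=5 (bin 0101); offset now 29 = byte 3 bit 5; 3 bits remain
Read 5: bits[29:30] width=1 -> value=0 (bin 0); offset now 30 = byte 3 bit 6; 2 bits remain
Read 6: bits[30:32] width=2 -> value=1 (bin 01); offset now 32 = byte 4 bit 0; 0 bits remain

Answer: 2957 15 442 5 0 1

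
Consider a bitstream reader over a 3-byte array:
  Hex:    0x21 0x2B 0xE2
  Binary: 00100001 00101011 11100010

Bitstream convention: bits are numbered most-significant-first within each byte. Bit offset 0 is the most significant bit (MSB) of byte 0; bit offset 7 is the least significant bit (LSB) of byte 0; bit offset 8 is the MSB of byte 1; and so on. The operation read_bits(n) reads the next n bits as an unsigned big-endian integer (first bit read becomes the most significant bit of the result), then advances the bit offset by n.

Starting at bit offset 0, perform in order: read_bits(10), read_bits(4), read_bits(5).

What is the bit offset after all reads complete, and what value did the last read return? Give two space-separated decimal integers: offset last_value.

Read 1: bits[0:10] width=10 -> value=132 (bin 0010000100); offset now 10 = byte 1 bit 2; 14 bits remain
Read 2: bits[10:14] width=4 -> value=10 (bin 1010); offset now 14 = byte 1 bit 6; 10 bits remain
Read 3: bits[14:19] width=5 -> value=31 (bin 11111); offset now 19 = byte 2 bit 3; 5 bits remain

Answer: 19 31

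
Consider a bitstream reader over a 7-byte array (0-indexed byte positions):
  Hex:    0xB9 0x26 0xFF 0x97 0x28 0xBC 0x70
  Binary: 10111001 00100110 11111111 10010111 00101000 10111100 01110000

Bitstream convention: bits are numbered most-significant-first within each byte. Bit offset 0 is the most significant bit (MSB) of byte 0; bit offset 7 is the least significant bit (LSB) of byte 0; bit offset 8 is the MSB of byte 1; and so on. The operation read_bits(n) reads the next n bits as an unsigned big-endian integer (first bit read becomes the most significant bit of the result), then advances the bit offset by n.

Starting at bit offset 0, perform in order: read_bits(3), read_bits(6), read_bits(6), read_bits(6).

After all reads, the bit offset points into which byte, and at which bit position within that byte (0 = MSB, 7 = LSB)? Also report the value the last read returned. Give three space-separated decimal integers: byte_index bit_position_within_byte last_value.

Answer: 2 5 31

Derivation:
Read 1: bits[0:3] width=3 -> value=5 (bin 101); offset now 3 = byte 0 bit 3; 53 bits remain
Read 2: bits[3:9] width=6 -> value=50 (bin 110010); offset now 9 = byte 1 bit 1; 47 bits remain
Read 3: bits[9:15] width=6 -> value=19 (bin 010011); offset now 15 = byte 1 bit 7; 41 bits remain
Read 4: bits[15:21] width=6 -> value=31 (bin 011111); offset now 21 = byte 2 bit 5; 35 bits remain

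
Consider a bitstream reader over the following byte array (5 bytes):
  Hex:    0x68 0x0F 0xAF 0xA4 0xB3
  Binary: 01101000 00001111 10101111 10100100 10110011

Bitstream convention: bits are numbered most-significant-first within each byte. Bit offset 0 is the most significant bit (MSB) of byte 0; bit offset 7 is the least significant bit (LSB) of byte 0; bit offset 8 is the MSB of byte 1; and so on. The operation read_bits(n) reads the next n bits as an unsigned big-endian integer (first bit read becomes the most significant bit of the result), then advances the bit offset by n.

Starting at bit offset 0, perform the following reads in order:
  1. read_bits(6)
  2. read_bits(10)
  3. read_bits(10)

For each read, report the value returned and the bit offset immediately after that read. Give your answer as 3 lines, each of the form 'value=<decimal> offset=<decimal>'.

Read 1: bits[0:6] width=6 -> value=26 (bin 011010); offset now 6 = byte 0 bit 6; 34 bits remain
Read 2: bits[6:16] width=10 -> value=15 (bin 0000001111); offset now 16 = byte 2 bit 0; 24 bits remain
Read 3: bits[16:26] width=10 -> value=702 (bin 1010111110); offset now 26 = byte 3 bit 2; 14 bits remain

Answer: value=26 offset=6
value=15 offset=16
value=702 offset=26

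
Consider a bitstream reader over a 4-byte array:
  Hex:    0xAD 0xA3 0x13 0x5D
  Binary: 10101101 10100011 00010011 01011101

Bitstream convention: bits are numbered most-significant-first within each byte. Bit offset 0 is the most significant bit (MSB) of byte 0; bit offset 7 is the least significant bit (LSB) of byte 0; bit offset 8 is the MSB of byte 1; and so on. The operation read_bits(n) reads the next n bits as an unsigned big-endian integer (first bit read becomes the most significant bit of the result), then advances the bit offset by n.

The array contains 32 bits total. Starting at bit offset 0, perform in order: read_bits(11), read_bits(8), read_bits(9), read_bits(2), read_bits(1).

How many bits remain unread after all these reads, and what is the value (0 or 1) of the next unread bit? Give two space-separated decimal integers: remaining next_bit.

Read 1: bits[0:11] width=11 -> value=1389 (bin 10101101101); offset now 11 = byte 1 bit 3; 21 bits remain
Read 2: bits[11:19] width=8 -> value=24 (bin 00011000); offset now 19 = byte 2 bit 3; 13 bits remain
Read 3: bits[19:28] width=9 -> value=309 (bin 100110101); offset now 28 = byte 3 bit 4; 4 bits remain
Read 4: bits[28:30] width=2 -> value=3 (bin 11); offset now 30 = byte 3 bit 6; 2 bits remain
Read 5: bits[30:31] width=1 -> value=0 (bin 0); offset now 31 = byte 3 bit 7; 1 bits remain

Answer: 1 1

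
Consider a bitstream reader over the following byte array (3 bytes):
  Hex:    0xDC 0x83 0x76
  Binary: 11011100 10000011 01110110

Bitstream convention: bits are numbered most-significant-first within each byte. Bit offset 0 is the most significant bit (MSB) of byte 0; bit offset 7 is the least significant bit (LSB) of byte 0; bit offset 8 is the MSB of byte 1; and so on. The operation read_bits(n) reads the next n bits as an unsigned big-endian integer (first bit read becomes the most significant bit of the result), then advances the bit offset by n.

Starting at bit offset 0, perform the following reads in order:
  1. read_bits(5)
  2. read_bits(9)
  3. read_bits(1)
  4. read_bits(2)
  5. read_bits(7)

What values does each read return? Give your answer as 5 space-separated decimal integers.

Answer: 27 288 1 2 118

Derivation:
Read 1: bits[0:5] width=5 -> value=27 (bin 11011); offset now 5 = byte 0 bit 5; 19 bits remain
Read 2: bits[5:14] width=9 -> value=288 (bin 100100000); offset now 14 = byte 1 bit 6; 10 bits remain
Read 3: bits[14:15] width=1 -> value=1 (bin 1); offset now 15 = byte 1 bit 7; 9 bits remain
Read 4: bits[15:17] width=2 -> value=2 (bin 10); offset now 17 = byte 2 bit 1; 7 bits remain
Read 5: bits[17:24] width=7 -> value=118 (bin 1110110); offset now 24 = byte 3 bit 0; 0 bits remain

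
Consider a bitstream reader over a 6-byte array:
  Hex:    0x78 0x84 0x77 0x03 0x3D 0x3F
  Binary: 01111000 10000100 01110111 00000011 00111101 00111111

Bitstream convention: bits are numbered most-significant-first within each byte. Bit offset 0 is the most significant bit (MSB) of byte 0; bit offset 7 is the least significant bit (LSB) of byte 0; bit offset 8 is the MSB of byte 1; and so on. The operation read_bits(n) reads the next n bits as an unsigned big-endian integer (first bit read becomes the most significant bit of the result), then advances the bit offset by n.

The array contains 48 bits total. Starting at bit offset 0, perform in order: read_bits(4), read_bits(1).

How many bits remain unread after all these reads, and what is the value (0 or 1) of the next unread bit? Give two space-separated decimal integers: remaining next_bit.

Read 1: bits[0:4] width=4 -> value=7 (bin 0111); offset now 4 = byte 0 bit 4; 44 bits remain
Read 2: bits[4:5] width=1 -> value=1 (bin 1); offset now 5 = byte 0 bit 5; 43 bits remain

Answer: 43 0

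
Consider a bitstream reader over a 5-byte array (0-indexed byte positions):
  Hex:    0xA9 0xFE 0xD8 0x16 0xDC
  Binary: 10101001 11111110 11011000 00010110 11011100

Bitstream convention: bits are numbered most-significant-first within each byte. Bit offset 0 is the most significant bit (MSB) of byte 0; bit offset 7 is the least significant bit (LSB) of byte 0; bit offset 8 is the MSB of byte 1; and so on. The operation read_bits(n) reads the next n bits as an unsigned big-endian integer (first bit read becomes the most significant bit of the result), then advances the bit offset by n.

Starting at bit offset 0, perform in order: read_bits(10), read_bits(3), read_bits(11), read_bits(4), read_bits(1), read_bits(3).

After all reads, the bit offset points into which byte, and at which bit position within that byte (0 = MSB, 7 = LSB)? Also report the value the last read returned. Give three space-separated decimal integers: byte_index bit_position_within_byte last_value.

Answer: 4 0 6

Derivation:
Read 1: bits[0:10] width=10 -> value=679 (bin 1010100111); offset now 10 = byte 1 bit 2; 30 bits remain
Read 2: bits[10:13] width=3 -> value=7 (bin 111); offset now 13 = byte 1 bit 5; 27 bits remain
Read 3: bits[13:24] width=11 -> value=1752 (bin 11011011000); offset now 24 = byte 3 bit 0; 16 bits remain
Read 4: bits[24:28] width=4 -> value=1 (bin 0001); offset now 28 = byte 3 bit 4; 12 bits remain
Read 5: bits[28:29] width=1 -> value=0 (bin 0); offset now 29 = byte 3 bit 5; 11 bits remain
Read 6: bits[29:32] width=3 -> value=6 (bin 110); offset now 32 = byte 4 bit 0; 8 bits remain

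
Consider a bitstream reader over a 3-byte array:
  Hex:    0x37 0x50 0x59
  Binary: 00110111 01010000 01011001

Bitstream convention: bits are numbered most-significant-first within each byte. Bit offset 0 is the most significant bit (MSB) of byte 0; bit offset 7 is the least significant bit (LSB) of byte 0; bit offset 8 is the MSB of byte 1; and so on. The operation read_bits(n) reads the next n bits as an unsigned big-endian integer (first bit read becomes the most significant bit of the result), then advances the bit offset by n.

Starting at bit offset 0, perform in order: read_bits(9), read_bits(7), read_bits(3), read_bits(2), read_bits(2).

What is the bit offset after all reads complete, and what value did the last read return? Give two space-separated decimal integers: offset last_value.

Read 1: bits[0:9] width=9 -> value=110 (bin 001101110); offset now 9 = byte 1 bit 1; 15 bits remain
Read 2: bits[9:16] width=7 -> value=80 (bin 1010000); offset now 16 = byte 2 bit 0; 8 bits remain
Read 3: bits[16:19] width=3 -> value=2 (bin 010); offset now 19 = byte 2 bit 3; 5 bits remain
Read 4: bits[19:21] width=2 -> value=3 (bin 11); offset now 21 = byte 2 bit 5; 3 bits remain
Read 5: bits[21:23] width=2 -> value=0 (bin 00); offset now 23 = byte 2 bit 7; 1 bits remain

Answer: 23 0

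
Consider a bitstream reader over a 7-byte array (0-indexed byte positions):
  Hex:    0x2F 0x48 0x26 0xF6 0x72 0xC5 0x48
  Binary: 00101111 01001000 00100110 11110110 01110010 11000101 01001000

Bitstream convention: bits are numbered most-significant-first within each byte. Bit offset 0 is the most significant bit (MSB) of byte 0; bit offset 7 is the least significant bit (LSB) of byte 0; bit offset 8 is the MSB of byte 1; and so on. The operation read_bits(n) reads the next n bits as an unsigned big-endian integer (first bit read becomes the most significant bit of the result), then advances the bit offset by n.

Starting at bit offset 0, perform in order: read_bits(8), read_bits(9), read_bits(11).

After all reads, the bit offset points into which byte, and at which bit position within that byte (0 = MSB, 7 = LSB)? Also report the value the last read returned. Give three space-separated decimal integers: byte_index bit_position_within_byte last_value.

Read 1: bits[0:8] width=8 -> value=47 (bin 00101111); offset now 8 = byte 1 bit 0; 48 bits remain
Read 2: bits[8:17] width=9 -> value=144 (bin 010010000); offset now 17 = byte 2 bit 1; 39 bits remain
Read 3: bits[17:28] width=11 -> value=623 (bin 01001101111); offset now 28 = byte 3 bit 4; 28 bits remain

Answer: 3 4 623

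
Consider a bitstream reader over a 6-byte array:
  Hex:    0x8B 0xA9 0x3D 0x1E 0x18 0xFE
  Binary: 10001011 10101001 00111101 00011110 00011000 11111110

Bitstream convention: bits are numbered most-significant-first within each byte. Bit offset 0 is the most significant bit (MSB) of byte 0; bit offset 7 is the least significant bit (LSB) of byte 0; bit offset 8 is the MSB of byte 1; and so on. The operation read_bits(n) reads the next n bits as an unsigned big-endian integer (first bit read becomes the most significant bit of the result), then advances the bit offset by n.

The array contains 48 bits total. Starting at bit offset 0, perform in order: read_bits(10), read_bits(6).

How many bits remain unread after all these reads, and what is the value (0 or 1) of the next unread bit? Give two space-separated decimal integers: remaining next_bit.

Read 1: bits[0:10] width=10 -> value=558 (bin 1000101110); offset now 10 = byte 1 bit 2; 38 bits remain
Read 2: bits[10:16] width=6 -> value=41 (bin 101001); offset now 16 = byte 2 bit 0; 32 bits remain

Answer: 32 0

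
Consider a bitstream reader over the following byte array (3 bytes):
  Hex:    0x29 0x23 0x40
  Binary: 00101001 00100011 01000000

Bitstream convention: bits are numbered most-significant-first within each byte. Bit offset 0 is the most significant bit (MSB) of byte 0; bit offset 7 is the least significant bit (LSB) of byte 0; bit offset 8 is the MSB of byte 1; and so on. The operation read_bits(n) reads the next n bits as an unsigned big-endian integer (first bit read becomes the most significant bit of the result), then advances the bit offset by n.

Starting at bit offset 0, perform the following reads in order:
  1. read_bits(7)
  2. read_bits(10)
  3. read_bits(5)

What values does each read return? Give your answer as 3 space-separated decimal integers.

Answer: 20 582 16

Derivation:
Read 1: bits[0:7] width=7 -> value=20 (bin 0010100); offset now 7 = byte 0 bit 7; 17 bits remain
Read 2: bits[7:17] width=10 -> value=582 (bin 1001000110); offset now 17 = byte 2 bit 1; 7 bits remain
Read 3: bits[17:22] width=5 -> value=16 (bin 10000); offset now 22 = byte 2 bit 6; 2 bits remain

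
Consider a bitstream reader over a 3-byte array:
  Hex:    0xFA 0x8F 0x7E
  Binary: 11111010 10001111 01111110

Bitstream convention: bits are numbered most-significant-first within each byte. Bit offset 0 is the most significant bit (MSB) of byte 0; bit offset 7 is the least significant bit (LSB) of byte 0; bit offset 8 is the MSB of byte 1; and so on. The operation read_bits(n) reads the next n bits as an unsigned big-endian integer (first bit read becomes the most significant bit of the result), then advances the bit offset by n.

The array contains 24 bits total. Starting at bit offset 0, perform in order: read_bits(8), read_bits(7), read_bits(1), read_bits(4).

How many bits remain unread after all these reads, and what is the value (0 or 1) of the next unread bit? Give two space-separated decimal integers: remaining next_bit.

Read 1: bits[0:8] width=8 -> value=250 (bin 11111010); offset now 8 = byte 1 bit 0; 16 bits remain
Read 2: bits[8:15] width=7 -> value=71 (bin 1000111); offset now 15 = byte 1 bit 7; 9 bits remain
Read 3: bits[15:16] width=1 -> value=1 (bin 1); offset now 16 = byte 2 bit 0; 8 bits remain
Read 4: bits[16:20] width=4 -> value=7 (bin 0111); offset now 20 = byte 2 bit 4; 4 bits remain

Answer: 4 1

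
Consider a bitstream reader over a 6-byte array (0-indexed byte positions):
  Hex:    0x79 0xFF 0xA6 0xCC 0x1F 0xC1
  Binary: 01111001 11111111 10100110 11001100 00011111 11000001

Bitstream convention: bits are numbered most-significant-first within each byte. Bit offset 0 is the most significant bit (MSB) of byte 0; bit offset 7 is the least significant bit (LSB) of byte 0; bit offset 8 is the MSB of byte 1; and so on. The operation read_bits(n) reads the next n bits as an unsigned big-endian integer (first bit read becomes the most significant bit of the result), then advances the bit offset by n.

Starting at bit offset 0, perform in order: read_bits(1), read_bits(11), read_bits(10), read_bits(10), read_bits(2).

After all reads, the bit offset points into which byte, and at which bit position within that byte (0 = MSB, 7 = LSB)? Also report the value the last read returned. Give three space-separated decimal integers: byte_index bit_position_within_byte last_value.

Answer: 4 2 0

Derivation:
Read 1: bits[0:1] width=1 -> value=0 (bin 0); offset now 1 = byte 0 bit 1; 47 bits remain
Read 2: bits[1:12] width=11 -> value=1951 (bin 11110011111); offset now 12 = byte 1 bit 4; 36 bits remain
Read 3: bits[12:22] width=10 -> value=1001 (bin 1111101001); offset now 22 = byte 2 bit 6; 26 bits remain
Read 4: bits[22:32] width=10 -> value=716 (bin 1011001100); offset now 32 = byte 4 bit 0; 16 bits remain
Read 5: bits[32:34] width=2 -> value=0 (bin 00); offset now 34 = byte 4 bit 2; 14 bits remain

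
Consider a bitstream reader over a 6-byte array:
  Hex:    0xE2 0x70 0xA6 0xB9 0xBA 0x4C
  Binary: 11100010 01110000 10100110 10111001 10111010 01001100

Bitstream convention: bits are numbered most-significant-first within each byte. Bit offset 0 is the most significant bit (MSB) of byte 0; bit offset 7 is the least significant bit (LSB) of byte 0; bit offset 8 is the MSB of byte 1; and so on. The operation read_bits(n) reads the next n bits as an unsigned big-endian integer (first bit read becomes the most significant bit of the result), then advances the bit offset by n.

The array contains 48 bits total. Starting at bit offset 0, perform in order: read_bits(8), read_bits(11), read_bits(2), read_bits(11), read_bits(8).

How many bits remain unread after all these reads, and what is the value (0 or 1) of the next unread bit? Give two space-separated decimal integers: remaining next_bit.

Answer: 8 0

Derivation:
Read 1: bits[0:8] width=8 -> value=226 (bin 11100010); offset now 8 = byte 1 bit 0; 40 bits remain
Read 2: bits[8:19] width=11 -> value=901 (bin 01110000101); offset now 19 = byte 2 bit 3; 29 bits remain
Read 3: bits[19:21] width=2 -> value=0 (bin 00); offset now 21 = byte 2 bit 5; 27 bits remain
Read 4: bits[21:32] width=11 -> value=1721 (bin 11010111001); offset now 32 = byte 4 bit 0; 16 bits remain
Read 5: bits[32:40] width=8 -> value=186 (bin 10111010); offset now 40 = byte 5 bit 0; 8 bits remain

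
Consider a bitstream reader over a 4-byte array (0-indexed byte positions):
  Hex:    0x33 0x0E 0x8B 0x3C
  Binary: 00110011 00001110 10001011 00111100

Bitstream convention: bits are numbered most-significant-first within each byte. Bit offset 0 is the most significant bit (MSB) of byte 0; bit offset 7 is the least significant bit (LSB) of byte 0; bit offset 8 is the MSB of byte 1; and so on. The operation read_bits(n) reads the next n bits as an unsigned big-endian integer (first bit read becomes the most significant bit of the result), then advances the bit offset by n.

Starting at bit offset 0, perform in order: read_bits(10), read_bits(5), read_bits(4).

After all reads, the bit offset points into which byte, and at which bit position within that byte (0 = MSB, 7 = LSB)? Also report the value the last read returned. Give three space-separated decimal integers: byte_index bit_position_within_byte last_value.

Answer: 2 3 4

Derivation:
Read 1: bits[0:10] width=10 -> value=204 (bin 0011001100); offset now 10 = byte 1 bit 2; 22 bits remain
Read 2: bits[10:15] width=5 -> value=7 (bin 00111); offset now 15 = byte 1 bit 7; 17 bits remain
Read 3: bits[15:19] width=4 -> value=4 (bin 0100); offset now 19 = byte 2 bit 3; 13 bits remain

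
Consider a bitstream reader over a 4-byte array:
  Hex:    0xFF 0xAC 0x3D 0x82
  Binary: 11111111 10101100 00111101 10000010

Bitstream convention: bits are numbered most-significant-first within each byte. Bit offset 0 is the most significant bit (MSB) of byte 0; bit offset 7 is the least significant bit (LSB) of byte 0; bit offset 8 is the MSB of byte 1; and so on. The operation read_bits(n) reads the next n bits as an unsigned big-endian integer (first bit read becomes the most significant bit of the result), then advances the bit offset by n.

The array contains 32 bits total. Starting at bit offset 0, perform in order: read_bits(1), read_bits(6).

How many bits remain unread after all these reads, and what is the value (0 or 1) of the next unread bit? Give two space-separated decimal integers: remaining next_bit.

Read 1: bits[0:1] width=1 -> value=1 (bin 1); offset now 1 = byte 0 bit 1; 31 bits remain
Read 2: bits[1:7] width=6 -> value=63 (bin 111111); offset now 7 = byte 0 bit 7; 25 bits remain

Answer: 25 1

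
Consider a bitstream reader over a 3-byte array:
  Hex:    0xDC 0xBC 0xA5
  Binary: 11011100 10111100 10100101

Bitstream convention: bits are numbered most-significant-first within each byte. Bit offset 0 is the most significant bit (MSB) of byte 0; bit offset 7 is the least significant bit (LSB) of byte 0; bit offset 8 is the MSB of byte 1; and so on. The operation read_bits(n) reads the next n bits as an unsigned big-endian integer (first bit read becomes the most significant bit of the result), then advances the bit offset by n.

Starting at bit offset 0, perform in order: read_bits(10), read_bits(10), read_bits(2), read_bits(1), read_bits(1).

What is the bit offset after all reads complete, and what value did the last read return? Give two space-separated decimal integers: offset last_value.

Read 1: bits[0:10] width=10 -> value=882 (bin 1101110010); offset now 10 = byte 1 bit 2; 14 bits remain
Read 2: bits[10:20] width=10 -> value=970 (bin 1111001010); offset now 20 = byte 2 bit 4; 4 bits remain
Read 3: bits[20:22] width=2 -> value=1 (bin 01); offset now 22 = byte 2 bit 6; 2 bits remain
Read 4: bits[22:23] width=1 -> value=0 (bin 0); offset now 23 = byte 2 bit 7; 1 bits remain
Read 5: bits[23:24] width=1 -> value=1 (bin 1); offset now 24 = byte 3 bit 0; 0 bits remain

Answer: 24 1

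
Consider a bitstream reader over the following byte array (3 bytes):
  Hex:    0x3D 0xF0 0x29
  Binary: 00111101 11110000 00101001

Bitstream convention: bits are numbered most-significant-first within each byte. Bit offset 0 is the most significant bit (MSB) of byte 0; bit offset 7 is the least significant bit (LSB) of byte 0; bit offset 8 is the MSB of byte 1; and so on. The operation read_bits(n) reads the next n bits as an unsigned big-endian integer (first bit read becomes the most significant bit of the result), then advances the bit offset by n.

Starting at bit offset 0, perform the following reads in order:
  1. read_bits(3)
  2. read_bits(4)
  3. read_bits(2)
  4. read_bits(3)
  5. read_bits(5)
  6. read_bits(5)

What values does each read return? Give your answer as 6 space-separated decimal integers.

Answer: 1 14 3 7 0 10

Derivation:
Read 1: bits[0:3] width=3 -> value=1 (bin 001); offset now 3 = byte 0 bit 3; 21 bits remain
Read 2: bits[3:7] width=4 -> value=14 (bin 1110); offset now 7 = byte 0 bit 7; 17 bits remain
Read 3: bits[7:9] width=2 -> value=3 (bin 11); offset now 9 = byte 1 bit 1; 15 bits remain
Read 4: bits[9:12] width=3 -> value=7 (bin 111); offset now 12 = byte 1 bit 4; 12 bits remain
Read 5: bits[12:17] width=5 -> value=0 (bin 00000); offset now 17 = byte 2 bit 1; 7 bits remain
Read 6: bits[17:22] width=5 -> value=10 (bin 01010); offset now 22 = byte 2 bit 6; 2 bits remain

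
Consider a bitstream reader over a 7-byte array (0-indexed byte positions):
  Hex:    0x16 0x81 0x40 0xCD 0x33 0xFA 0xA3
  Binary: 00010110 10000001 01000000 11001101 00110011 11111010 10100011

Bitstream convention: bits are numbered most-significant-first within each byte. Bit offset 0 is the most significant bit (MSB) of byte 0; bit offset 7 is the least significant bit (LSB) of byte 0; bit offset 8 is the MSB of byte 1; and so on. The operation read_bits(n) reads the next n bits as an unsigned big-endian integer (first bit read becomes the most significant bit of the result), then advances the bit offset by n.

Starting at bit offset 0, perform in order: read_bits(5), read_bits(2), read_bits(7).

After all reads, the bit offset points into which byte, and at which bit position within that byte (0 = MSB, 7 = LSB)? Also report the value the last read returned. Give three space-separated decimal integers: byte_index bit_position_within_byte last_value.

Answer: 1 6 32

Derivation:
Read 1: bits[0:5] width=5 -> value=2 (bin 00010); offset now 5 = byte 0 bit 5; 51 bits remain
Read 2: bits[5:7] width=2 -> value=3 (bin 11); offset now 7 = byte 0 bit 7; 49 bits remain
Read 3: bits[7:14] width=7 -> value=32 (bin 0100000); offset now 14 = byte 1 bit 6; 42 bits remain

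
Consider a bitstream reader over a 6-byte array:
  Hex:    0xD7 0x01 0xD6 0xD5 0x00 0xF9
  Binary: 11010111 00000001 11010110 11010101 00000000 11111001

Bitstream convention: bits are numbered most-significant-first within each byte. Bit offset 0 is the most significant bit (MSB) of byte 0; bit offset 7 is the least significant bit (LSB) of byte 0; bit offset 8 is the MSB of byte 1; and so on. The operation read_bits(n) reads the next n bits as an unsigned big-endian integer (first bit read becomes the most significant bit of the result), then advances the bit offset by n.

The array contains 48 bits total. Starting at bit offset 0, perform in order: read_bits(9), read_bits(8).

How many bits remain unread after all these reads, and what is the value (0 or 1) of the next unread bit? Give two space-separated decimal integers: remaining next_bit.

Answer: 31 1

Derivation:
Read 1: bits[0:9] width=9 -> value=430 (bin 110101110); offset now 9 = byte 1 bit 1; 39 bits remain
Read 2: bits[9:17] width=8 -> value=3 (bin 00000011); offset now 17 = byte 2 bit 1; 31 bits remain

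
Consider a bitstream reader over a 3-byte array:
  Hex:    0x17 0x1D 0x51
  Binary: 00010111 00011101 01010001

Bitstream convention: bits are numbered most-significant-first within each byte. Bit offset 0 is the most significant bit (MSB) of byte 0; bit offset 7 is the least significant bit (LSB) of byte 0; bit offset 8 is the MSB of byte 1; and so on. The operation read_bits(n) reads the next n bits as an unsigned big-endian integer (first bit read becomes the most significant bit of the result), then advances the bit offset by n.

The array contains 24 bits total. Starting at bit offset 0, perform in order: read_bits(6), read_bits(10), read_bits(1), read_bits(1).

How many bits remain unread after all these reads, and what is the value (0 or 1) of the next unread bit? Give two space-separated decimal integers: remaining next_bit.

Answer: 6 0

Derivation:
Read 1: bits[0:6] width=6 -> value=5 (bin 000101); offset now 6 = byte 0 bit 6; 18 bits remain
Read 2: bits[6:16] width=10 -> value=797 (bin 1100011101); offset now 16 = byte 2 bit 0; 8 bits remain
Read 3: bits[16:17] width=1 -> value=0 (bin 0); offset now 17 = byte 2 bit 1; 7 bits remain
Read 4: bits[17:18] width=1 -> value=1 (bin 1); offset now 18 = byte 2 bit 2; 6 bits remain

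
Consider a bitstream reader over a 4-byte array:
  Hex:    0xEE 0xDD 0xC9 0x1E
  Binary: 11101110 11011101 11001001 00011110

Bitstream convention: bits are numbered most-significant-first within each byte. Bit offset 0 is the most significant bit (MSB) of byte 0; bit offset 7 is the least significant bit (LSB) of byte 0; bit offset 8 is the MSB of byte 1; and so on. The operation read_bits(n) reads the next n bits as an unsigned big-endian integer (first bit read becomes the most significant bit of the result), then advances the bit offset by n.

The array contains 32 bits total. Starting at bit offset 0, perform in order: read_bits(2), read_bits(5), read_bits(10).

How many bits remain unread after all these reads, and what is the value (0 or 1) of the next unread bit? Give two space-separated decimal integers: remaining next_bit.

Answer: 15 1

Derivation:
Read 1: bits[0:2] width=2 -> value=3 (bin 11); offset now 2 = byte 0 bit 2; 30 bits remain
Read 2: bits[2:7] width=5 -> value=23 (bin 10111); offset now 7 = byte 0 bit 7; 25 bits remain
Read 3: bits[7:17] width=10 -> value=443 (bin 0110111011); offset now 17 = byte 2 bit 1; 15 bits remain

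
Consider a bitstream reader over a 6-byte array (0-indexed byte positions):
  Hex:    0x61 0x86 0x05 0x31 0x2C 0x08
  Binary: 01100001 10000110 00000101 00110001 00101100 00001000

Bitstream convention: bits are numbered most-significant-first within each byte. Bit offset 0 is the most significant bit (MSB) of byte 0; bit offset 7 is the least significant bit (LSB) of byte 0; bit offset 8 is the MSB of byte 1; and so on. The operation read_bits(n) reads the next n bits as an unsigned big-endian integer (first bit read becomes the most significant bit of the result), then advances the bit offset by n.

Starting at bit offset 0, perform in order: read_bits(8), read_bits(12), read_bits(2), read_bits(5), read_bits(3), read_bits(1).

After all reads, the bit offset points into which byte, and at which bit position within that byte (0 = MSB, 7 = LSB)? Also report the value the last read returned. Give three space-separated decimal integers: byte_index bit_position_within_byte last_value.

Answer: 3 7 0

Derivation:
Read 1: bits[0:8] width=8 -> value=97 (bin 01100001); offset now 8 = byte 1 bit 0; 40 bits remain
Read 2: bits[8:20] width=12 -> value=2144 (bin 100001100000); offset now 20 = byte 2 bit 4; 28 bits remain
Read 3: bits[20:22] width=2 -> value=1 (bin 01); offset now 22 = byte 2 bit 6; 26 bits remain
Read 4: bits[22:27] width=5 -> value=9 (bin 01001); offset now 27 = byte 3 bit 3; 21 bits remain
Read 5: bits[27:30] width=3 -> value=4 (bin 100); offset now 30 = byte 3 bit 6; 18 bits remain
Read 6: bits[30:31] width=1 -> value=0 (bin 0); offset now 31 = byte 3 bit 7; 17 bits remain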